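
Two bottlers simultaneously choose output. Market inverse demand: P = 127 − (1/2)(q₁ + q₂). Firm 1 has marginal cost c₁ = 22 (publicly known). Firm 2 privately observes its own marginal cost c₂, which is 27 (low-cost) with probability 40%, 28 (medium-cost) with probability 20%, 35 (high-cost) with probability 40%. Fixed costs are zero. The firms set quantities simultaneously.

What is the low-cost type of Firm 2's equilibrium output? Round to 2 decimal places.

Type-c best response for Firm 2: q₂(c) = (127 − c) − q₁/2.
Firm 1 maximizes expected profit; its first-order condition is 127 − q₁ − (1/2)E[q₂] − 22 = 0.
Substituting E[q₂] and solving: E[c₂] = 30.4, so q₁ = (127 − 2·22 + 30.4)/(3/2) = 75.6.
q₂(low-cost) = (127 − 27 − (1/2)·75.6) = 62.2.

62.20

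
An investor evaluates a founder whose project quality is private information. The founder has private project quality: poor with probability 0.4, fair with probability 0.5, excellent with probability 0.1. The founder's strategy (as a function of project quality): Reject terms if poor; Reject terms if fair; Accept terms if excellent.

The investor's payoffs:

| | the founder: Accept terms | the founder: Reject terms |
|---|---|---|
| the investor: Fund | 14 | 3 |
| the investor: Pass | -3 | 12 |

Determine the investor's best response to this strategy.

E[Fund] = 0.4·(3) + 0.5·(3) + 0.1·(14) = 4.1
E[Pass] = 0.4·(12) + 0.5·(12) + 0.1·(-3) = 10.5
Best response: Pass (10.5 is the largest).

Pass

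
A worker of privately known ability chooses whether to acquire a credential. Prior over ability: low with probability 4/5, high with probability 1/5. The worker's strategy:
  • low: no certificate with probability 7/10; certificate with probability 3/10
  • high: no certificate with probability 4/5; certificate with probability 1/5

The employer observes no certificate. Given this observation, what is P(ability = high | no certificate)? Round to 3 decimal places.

P(no certificate) = (4/5)·(7/10) + (1/5)·(4/5) = 18/25
P(high | no certificate) = ((1/5)·(4/5)) / (18/25) = (4/25) / (18/25) = 2/9

0.222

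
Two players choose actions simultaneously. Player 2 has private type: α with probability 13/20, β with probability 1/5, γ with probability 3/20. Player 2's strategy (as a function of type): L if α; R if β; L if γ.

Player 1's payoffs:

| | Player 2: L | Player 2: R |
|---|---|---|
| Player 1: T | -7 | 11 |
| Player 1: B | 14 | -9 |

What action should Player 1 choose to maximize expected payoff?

B

Compute Player 1's expected payoff for each action, taking the expectation over Player 2's type.
E[T] = 13/20·(-7) + 1/5·(11) + 3/20·(-7) = -17/5
E[B] = 13/20·(14) + 1/5·(-9) + 3/20·(14) = 47/5
Best response: B (47/5 is the largest).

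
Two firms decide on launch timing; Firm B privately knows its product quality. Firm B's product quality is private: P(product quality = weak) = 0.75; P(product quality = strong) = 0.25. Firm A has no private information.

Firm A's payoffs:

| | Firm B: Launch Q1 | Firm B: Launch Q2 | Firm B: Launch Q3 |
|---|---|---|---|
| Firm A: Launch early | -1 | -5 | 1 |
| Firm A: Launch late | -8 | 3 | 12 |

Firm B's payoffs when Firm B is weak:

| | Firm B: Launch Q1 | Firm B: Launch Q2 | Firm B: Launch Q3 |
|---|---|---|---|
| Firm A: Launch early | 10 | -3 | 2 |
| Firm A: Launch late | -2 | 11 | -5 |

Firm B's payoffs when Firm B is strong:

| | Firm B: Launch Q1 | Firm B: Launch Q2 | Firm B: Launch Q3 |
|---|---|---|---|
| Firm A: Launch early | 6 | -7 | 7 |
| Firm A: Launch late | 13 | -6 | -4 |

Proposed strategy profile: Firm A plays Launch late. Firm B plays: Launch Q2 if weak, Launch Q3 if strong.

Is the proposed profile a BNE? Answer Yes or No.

A profile is a BNE iff every type of every player is best-responding given beliefs about the other side.
Firm A plays Launch late: E[Launch late] = 0.75·(3) + 0.25·(12) = 5.25; E[Launch early] = -3.5. Best-responding. ✓
Firm B (product quality weak), facing Launch late: Launch Q1 gives -2, Launch Q2 gives 11, Launch Q3 gives -5. Proposed Launch Q2 is best. ✓
Firm B (product quality strong), facing Launch late: Launch Q1 gives 13, Launch Q2 gives -6, Launch Q3 gives -4. Proposed Launch Q3 is not best — profitable deviation exists. ✗

No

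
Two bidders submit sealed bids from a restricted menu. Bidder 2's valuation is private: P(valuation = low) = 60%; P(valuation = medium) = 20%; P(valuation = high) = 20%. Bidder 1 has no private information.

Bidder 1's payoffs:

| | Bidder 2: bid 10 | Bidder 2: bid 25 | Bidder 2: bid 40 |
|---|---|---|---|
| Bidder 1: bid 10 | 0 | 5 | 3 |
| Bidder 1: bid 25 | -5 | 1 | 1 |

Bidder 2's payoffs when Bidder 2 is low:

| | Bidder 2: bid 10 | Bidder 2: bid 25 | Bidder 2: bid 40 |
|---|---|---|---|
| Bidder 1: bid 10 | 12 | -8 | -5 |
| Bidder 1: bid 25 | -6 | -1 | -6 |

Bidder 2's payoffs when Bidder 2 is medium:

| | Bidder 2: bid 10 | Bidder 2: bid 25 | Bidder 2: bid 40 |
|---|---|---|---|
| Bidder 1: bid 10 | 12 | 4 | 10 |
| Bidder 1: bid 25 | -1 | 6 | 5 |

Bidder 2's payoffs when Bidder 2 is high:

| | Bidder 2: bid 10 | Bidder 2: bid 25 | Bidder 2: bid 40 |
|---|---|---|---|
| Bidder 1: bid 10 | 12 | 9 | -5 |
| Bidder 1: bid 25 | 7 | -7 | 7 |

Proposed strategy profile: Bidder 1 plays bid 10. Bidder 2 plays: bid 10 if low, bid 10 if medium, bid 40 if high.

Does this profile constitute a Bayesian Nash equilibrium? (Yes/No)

Bidder 1 plays bid 10: E[bid 10] = 0.6·(0) + 0.2·(0) + 0.2·(3) = 0.6; E[bid 25] = -3.8. Best-responding. ✓
Bidder 2 (valuation low), facing bid 10: bid 10 gives 12, bid 25 gives -8, bid 40 gives -5. Proposed bid 10 is best. ✓
Bidder 2 (valuation medium), facing bid 10: bid 10 gives 12, bid 25 gives 4, bid 40 gives 10. Proposed bid 10 is best. ✓
Bidder 2 (valuation high), facing bid 10: bid 10 gives 12, bid 25 gives 9, bid 40 gives -5. Proposed bid 40 is not best — profitable deviation exists. ✗

No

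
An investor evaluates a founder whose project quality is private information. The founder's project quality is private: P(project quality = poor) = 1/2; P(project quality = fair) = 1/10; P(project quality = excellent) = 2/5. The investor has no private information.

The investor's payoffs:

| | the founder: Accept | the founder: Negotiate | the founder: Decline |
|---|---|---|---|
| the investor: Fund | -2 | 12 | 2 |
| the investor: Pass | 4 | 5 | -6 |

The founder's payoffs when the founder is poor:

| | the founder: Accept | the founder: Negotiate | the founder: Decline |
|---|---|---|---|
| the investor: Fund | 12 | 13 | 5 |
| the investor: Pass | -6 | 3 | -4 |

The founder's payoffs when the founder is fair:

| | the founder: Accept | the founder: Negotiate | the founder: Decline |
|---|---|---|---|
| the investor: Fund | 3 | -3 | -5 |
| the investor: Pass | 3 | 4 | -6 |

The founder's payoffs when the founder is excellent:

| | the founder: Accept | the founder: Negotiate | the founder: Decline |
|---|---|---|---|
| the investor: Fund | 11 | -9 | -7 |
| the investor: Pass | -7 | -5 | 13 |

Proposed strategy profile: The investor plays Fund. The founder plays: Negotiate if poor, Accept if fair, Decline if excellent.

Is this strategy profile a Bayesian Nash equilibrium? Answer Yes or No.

No

The investor plays Fund: E[Fund] = 1/2·(12) + 1/10·(-2) + 2/5·(2) = 33/5; E[Pass] = 1/2. Best-responding. ✓
The founder (project quality poor), facing Fund: Accept gives 12, Negotiate gives 13, Decline gives 5. Proposed Negotiate is best. ✓
The founder (project quality fair), facing Fund: Accept gives 3, Negotiate gives -3, Decline gives -5. Proposed Accept is best. ✓
The founder (project quality excellent), facing Fund: Accept gives 11, Negotiate gives -9, Decline gives -7. Proposed Decline is not best — profitable deviation exists. ✗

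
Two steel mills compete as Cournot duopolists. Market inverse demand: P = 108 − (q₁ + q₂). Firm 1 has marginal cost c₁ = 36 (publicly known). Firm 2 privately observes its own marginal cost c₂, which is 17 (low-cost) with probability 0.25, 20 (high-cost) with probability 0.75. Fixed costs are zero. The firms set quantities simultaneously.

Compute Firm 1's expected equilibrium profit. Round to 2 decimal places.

Type-c best response for Firm 2: q₂(c) = (108 − c)/2 − q₁/2.
Firm 1 maximizes expected profit; its first-order condition is 108 − 2q₁ − E[q₂] − 36 = 0.
Substituting E[q₂] and solving: E[c₂] = 19.25, so q₁ = (108 − 2·36 + 19.25)/3 = 18.4167.
E[P] = 108 − (q₁ + E[q₂]) = 54.4167; Firm 1's expected profit = (E[P] − 36)·q₁ = (54.4167 − 36)·18.4167 = 339.174.

339.17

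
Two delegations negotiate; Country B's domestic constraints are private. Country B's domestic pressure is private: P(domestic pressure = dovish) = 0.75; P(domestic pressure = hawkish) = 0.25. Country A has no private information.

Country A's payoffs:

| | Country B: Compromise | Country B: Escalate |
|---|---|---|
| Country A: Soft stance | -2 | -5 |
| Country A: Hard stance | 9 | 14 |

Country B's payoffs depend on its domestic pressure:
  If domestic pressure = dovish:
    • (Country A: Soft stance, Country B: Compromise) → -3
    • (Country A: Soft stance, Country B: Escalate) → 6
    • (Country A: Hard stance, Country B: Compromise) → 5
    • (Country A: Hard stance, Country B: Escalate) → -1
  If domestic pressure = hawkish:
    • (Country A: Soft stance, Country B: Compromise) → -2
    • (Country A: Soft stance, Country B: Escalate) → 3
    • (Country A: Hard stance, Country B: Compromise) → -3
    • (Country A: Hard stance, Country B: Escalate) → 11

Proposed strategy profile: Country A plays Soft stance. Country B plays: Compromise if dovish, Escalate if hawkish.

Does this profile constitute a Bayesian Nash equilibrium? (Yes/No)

No

A profile is a BNE iff every type of every player is best-responding given beliefs about the other side.
Country A plays Soft stance: E[Soft stance] = 0.75·(-2) + 0.25·(-5) = -2.75; E[Hard stance] = 10.25. Not best-responding. ✗
Country B (domestic pressure dovish), facing Soft stance: Compromise gives -3, Escalate gives 6. Proposed Compromise is not best — profitable deviation exists. ✗
Country B (domestic pressure hawkish), facing Soft stance: Compromise gives -2, Escalate gives 3. Proposed Escalate is best. ✓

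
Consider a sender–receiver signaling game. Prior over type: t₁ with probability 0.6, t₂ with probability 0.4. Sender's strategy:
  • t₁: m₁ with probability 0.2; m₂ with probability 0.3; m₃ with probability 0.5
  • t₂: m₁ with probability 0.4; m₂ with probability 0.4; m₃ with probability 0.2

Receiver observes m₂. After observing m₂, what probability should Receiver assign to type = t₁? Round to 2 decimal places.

P(m₂) = 0.6·0.3 + 0.4·0.4 = 0.34
P(t₁ | m₂) = (0.6·0.3) / 0.34 = 0.18 / 0.34 = 0.529412

0.53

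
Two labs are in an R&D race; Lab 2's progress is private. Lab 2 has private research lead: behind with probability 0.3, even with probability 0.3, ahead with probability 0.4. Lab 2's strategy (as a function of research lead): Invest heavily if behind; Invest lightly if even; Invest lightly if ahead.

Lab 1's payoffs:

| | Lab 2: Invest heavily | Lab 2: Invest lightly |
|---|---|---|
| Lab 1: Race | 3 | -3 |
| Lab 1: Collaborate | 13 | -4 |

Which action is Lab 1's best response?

E[Race] = 0.3·(3) + 0.3·(-3) + 0.4·(-3) = -1.2
E[Collaborate] = 0.3·(13) + 0.3·(-4) + 0.4·(-4) = 1.1
Best response: Collaborate (1.1 is the largest).

Collaborate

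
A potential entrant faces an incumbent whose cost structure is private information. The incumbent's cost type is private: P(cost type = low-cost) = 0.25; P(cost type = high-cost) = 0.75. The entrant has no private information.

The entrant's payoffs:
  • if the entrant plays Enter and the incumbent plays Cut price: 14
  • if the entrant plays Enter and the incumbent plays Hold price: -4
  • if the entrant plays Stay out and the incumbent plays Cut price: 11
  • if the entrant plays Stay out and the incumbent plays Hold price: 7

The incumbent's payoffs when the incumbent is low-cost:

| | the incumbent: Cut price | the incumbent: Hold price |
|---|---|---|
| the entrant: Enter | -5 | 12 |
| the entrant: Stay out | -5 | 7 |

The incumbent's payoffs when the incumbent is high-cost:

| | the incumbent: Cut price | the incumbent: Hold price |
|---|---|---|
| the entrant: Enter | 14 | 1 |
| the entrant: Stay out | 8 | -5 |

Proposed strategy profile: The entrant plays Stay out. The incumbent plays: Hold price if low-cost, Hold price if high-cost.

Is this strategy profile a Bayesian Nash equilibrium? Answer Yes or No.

No

The entrant plays Stay out: E[Stay out] = 0.25·(7) + 0.75·(7) = 7; E[Enter] = -4. Best-responding. ✓
The incumbent (cost type low-cost), facing Stay out: Cut price gives -5, Hold price gives 7. Proposed Hold price is best. ✓
The incumbent (cost type high-cost), facing Stay out: Cut price gives 8, Hold price gives -5. Proposed Hold price is not best — profitable deviation exists. ✗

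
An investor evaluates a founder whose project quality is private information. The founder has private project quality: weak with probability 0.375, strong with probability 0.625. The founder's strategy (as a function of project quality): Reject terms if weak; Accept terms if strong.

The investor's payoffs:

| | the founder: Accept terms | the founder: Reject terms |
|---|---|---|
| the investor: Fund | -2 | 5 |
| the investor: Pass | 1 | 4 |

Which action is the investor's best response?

Compute the investor's expected payoff for each action, taking the expectation over the founder's type.
E[Fund] = 0.375·(5) + 0.625·(-2) = 0.625
E[Pass] = 0.375·(4) + 0.625·(1) = 2.125
Best response: Pass (2.125 is the largest).

Pass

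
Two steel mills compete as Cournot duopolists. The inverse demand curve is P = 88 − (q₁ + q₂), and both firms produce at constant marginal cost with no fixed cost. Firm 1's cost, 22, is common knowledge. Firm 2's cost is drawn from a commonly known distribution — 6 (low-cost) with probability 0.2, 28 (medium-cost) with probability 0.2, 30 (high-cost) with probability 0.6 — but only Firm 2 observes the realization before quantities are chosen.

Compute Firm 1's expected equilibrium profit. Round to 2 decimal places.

Firm 2 with cost c maximizes (88 − (q₁+q₂) − c)·q₂, giving q₂(c) = (88 − c − q₁)/2.
E[c₂] = 0.2·6 + 0.2·28 + 0.6·30 = 24.8
Firm 1's FOC against E[q₂] yields q₁ = (88 − 2·22 + E[c₂])/3 = (88 − 44 + 24.8)/3 = 22.9333.
E[P] = 88 − (q₁ + E[q₂]) = 44.9333; Firm 1's expected profit = (E[P] − 22)·q₁ = (44.9333 − 22)·22.9333 = 525.938.

525.94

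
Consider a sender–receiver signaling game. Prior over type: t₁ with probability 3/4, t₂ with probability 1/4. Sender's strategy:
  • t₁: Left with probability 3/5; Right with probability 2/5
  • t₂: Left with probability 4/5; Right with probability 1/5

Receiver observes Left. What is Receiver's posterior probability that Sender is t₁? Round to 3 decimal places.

P(Left) = (3/4)·(3/5) + (1/4)·(4/5) = 13/20
P(t₁ | Left) = ((3/4)·(3/5)) / (13/20) = (9/20) / (13/20) = 9/13

0.692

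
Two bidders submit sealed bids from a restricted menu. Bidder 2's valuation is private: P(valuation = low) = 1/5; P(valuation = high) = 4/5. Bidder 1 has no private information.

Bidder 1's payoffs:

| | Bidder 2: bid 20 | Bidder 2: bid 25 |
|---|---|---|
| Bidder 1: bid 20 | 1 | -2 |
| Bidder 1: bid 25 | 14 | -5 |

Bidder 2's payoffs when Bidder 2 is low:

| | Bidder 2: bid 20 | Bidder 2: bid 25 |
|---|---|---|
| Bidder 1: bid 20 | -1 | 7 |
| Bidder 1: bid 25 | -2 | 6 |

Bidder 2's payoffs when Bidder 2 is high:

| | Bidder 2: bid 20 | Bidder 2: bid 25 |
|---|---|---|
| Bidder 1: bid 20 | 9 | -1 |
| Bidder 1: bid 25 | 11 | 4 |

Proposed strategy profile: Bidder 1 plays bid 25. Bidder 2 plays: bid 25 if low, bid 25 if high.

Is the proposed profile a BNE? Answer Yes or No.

No

Bidder 1 plays bid 25: E[bid 25] = 1/5·(-5) + 4/5·(-5) = -5; E[bid 20] = -2. Not best-responding. ✗
Bidder 2 (valuation low), facing bid 25: bid 20 gives -2, bid 25 gives 6. Proposed bid 25 is best. ✓
Bidder 2 (valuation high), facing bid 25: bid 20 gives 11, bid 25 gives 4. Proposed bid 25 is not best — profitable deviation exists. ✗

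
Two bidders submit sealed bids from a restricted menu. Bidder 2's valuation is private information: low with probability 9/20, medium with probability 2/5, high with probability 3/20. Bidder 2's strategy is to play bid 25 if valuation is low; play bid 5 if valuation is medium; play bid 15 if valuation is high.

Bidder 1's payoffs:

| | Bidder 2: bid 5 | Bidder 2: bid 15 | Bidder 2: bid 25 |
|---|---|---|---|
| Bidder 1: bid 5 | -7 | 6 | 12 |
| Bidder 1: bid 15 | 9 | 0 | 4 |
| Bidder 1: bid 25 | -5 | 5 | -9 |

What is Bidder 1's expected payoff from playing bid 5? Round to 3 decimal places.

E[bid 5] = 9/20·12 + 2/5·(-7) + 3/20·6 = 27/5 + (-14/5) + 9/10 = 7/2

3.500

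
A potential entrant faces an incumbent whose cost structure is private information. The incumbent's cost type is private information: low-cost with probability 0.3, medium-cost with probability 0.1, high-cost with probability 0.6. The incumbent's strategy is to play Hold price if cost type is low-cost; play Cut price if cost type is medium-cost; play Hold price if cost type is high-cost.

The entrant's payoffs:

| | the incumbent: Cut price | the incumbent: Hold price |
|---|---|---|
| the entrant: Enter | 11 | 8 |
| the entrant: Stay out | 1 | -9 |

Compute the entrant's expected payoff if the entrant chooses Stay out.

Take the expectation over the incumbent's cost type, weighting each type's action by its prior probability.
E[Stay out] = 0.3·(-9) + 0.1·1 + 0.6·(-9) = (-2.7) + 0.1 + (-5.4) = -8

-8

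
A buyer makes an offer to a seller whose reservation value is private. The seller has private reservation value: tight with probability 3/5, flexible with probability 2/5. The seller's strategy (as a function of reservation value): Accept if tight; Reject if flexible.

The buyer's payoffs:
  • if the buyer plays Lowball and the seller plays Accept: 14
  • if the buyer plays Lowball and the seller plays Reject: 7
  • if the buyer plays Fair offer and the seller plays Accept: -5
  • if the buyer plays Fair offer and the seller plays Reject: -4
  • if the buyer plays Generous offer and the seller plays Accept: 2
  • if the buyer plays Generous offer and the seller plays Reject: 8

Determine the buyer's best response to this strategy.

Lowball

E[Lowball] = 3/5·(14) + 2/5·(7) = 56/5
E[Fair offer] = 3/5·(-5) + 2/5·(-4) = -23/5
E[Generous offer] = 3/5·(2) + 2/5·(8) = 22/5
Best response: Lowball (56/5 is the largest).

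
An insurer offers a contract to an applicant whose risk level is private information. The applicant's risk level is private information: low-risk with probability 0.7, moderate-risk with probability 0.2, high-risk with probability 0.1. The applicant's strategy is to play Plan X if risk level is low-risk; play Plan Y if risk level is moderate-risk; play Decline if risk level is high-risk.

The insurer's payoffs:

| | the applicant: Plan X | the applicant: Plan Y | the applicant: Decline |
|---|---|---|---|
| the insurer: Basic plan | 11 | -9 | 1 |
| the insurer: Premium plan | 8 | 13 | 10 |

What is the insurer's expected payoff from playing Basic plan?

Take the expectation over the applicant's risk level, weighting each type's action by its prior probability.
E[Basic plan] = 0.7·11 + 0.2·(-9) + 0.1·1 = 7.7 + (-1.8) + 0.1 = 6

6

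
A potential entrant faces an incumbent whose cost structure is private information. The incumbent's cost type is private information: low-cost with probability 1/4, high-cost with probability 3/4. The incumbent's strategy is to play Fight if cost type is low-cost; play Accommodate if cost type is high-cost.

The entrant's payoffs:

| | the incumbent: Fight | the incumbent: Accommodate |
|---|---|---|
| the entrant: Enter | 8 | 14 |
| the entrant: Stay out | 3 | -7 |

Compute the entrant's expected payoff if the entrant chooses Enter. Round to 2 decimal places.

Take the expectation over the incumbent's cost type, weighting each type's action by its prior probability.
E[Enter] = 1/4·8 + 3/4·14 = 2 + 21/2 = 25/2

12.50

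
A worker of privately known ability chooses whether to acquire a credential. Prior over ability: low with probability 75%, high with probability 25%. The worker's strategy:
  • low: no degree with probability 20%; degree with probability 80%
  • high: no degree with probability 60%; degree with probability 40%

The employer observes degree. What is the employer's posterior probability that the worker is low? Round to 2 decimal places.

0.86

P(degree) = 0.75·0.8 + 0.25·0.4 = 0.7
P(low | degree) = (0.75·0.8) / 0.7 = 0.6 / 0.7 = 0.857143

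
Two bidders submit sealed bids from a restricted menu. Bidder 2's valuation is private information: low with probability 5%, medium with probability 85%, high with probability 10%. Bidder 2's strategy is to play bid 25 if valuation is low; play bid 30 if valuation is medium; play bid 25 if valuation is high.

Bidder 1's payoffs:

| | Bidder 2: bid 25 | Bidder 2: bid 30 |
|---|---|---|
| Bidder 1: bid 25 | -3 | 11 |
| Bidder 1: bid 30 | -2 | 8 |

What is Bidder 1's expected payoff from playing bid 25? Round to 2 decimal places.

E[bid 25] = 0.05·(-3) + 0.85·11 + 0.1·(-3) = (-0.15) + 9.35 + (-0.3) = 8.9

8.90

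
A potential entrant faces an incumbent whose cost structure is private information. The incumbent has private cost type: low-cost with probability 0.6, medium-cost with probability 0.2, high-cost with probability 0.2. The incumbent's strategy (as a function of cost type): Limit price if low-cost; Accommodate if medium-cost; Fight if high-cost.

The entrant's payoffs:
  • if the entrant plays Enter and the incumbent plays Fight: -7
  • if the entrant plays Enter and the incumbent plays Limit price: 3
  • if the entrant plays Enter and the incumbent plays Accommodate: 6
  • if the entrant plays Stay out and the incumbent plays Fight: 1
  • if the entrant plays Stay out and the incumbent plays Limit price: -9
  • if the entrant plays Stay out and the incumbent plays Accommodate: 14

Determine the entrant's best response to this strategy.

Enter

Compute the entrant's expected payoff for each action, taking the expectation over the incumbent's type.
E[Enter] = 0.6·(3) + 0.2·(6) + 0.2·(-7) = 1.6
E[Stay out] = 0.6·(-9) + 0.2·(14) + 0.2·(1) = -2.4
Best response: Enter (1.6 is the largest).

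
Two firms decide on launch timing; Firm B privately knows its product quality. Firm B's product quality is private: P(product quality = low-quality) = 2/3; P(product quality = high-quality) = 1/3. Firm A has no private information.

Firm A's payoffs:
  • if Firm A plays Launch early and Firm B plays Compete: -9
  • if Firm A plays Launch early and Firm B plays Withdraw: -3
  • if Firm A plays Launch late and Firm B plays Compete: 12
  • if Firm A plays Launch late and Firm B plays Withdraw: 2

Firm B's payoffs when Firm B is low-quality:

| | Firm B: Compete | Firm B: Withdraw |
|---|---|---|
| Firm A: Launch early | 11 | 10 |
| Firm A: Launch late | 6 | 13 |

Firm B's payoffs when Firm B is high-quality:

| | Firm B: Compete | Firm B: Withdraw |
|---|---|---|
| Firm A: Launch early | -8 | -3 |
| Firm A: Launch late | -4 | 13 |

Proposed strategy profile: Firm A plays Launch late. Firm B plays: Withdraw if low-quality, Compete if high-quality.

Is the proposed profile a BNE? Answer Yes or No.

Firm A plays Launch late: E[Launch late] = 2/3·(2) + 1/3·(12) = 16/3; E[Launch early] = -5. Best-responding. ✓
Firm B (product quality low-quality), facing Launch late: Compete gives 6, Withdraw gives 13. Proposed Withdraw is best. ✓
Firm B (product quality high-quality), facing Launch late: Compete gives -4, Withdraw gives 13. Proposed Compete is not best — profitable deviation exists. ✗

No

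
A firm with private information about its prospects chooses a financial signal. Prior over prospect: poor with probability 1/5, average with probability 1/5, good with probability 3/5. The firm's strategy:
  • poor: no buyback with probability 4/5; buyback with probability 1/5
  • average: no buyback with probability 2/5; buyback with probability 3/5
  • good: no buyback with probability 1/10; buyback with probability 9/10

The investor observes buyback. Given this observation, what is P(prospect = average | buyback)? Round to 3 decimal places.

0.171

Apply Bayes' rule using the sender's strategy as the likelihood.
P(buyback) = (1/5)·(1/5) + (1/5)·(3/5) + (3/5)·(9/10) = 7/10
P(average | buyback) = ((1/5)·(3/5)) / (7/10) = (3/25) / (7/10) = 6/35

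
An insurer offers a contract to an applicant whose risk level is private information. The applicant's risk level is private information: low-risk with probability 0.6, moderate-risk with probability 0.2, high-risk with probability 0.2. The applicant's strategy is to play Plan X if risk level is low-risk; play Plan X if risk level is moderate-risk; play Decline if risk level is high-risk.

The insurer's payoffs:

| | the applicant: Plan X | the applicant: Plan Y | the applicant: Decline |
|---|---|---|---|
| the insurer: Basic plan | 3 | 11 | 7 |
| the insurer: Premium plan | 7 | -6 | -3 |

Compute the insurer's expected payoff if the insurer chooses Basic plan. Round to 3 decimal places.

3.800

Take the expectation over the applicant's risk level, weighting each type's action by its prior probability.
E[Basic plan] = 0.6·3 + 0.2·3 + 0.2·7 = 1.8 + 0.6 + 1.4 = 3.8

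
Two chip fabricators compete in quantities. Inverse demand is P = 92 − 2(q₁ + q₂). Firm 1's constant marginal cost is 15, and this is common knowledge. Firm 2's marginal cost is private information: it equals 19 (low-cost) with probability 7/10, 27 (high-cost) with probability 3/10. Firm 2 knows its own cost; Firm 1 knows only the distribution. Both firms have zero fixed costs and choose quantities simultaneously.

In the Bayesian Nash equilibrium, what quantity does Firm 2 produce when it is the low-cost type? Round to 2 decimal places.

Firm 2 with cost c maximizes (92 − 2(q₁+q₂) − c)·q₂, giving q₂(c) = (92 − c − 2q₁)/4.
E[c₂] = 7/10·19 + 3/10·27 = 21.4
Firm 1's FOC against E[q₂] yields q₁ = (92 − 2·15 + E[c₂])/6 = (92 − 30 + 21.4)/6 = 13.9.
q₂(low-cost) = (92 − 19 − 2·13.9)/4 = 11.3.

11.30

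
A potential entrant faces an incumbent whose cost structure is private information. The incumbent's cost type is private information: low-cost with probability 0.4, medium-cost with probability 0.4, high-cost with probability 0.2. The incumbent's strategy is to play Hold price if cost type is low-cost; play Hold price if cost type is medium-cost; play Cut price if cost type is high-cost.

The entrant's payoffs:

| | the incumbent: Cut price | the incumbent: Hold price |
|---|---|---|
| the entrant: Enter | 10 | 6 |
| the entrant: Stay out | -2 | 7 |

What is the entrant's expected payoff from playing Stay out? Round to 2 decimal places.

Take the expectation over the incumbent's cost type, weighting each type's action by its prior probability.
E[Stay out] = 0.4·7 + 0.4·7 + 0.2·(-2) = 2.8 + 2.8 + (-0.4) = 5.2

5.20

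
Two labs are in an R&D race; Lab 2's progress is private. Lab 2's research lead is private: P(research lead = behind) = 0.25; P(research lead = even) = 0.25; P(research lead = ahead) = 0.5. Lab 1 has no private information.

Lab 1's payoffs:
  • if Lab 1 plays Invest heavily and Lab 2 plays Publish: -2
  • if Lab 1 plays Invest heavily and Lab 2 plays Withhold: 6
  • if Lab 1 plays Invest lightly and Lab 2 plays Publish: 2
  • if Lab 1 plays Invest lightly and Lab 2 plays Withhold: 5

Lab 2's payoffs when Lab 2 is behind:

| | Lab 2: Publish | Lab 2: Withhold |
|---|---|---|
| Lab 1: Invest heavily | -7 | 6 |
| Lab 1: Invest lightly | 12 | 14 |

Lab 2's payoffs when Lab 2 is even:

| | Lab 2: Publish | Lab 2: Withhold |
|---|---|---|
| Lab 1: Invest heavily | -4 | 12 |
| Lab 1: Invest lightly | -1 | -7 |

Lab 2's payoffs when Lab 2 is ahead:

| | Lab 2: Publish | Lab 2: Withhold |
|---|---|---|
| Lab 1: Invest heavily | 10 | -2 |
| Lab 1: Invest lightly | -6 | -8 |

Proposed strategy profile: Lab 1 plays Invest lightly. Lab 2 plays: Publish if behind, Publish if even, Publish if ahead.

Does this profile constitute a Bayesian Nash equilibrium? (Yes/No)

Lab 1 plays Invest lightly: E[Invest lightly] = 0.25·(2) + 0.25·(2) + 0.5·(2) = 2; E[Invest heavily] = -2. Best-responding. ✓
Lab 2 (research lead behind), facing Invest lightly: Publish gives 12, Withhold gives 14. Proposed Publish is not best — profitable deviation exists. ✗
Lab 2 (research lead even), facing Invest lightly: Publish gives -1, Withhold gives -7. Proposed Publish is best. ✓
Lab 2 (research lead ahead), facing Invest lightly: Publish gives -6, Withhold gives -8. Proposed Publish is best. ✓

No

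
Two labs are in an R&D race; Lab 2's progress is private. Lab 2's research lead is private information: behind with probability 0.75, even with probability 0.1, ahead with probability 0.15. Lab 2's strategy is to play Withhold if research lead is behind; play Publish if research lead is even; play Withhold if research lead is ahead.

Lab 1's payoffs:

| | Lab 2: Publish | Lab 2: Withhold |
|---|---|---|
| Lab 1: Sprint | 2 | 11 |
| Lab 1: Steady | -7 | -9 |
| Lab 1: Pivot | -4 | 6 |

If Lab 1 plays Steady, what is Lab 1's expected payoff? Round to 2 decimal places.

E[Steady] = 0.75·(-9) + 0.1·(-7) + 0.15·(-9) = (-6.75) + (-0.7) + (-1.35) = -8.8

-8.80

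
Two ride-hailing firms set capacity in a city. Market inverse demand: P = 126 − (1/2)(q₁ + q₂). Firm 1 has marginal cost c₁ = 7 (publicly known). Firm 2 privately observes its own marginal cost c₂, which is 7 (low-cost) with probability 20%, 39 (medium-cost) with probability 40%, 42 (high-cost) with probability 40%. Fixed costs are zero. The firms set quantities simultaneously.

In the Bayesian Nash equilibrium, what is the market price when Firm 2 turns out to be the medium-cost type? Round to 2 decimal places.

Type-c best response for Firm 2: q₂(c) = (126 − c) − q₁/2.
Firm 1 maximizes expected profit; its first-order condition is 126 − q₁ − (1/2)E[q₂] − 7 = 0.
Substituting E[q₂] and solving: E[c₂] = 33.8, so q₁ = (126 − 2·7 + 33.8)/(3/2) = 97.2.
q₂(medium-cost) = 38.4, so P = 126 − (1/2)·(97.2 + 38.4) = 58.2.

58.20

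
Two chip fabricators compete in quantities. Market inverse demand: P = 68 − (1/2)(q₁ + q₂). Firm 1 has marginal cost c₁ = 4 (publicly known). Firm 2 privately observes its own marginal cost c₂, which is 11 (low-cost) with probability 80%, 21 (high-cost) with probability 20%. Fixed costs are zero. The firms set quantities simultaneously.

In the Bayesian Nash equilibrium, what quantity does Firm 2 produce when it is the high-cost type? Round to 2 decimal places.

22.67

Each type of Firm 2 best-responds to q₁; Firm 1 best-responds to the expected q₂ over Firm 2's types.
Firm 2 with cost c maximizes (68 − (1/2)(q₁+q₂) − c)·q₂, giving q₂(c) = (68 − c − (1/2)q₁).
E[c₂] = 0.8·11 + 0.2·21 = 13
Firm 1's FOC against E[q₂] yields q₁ = (68 − 2·4 + E[c₂])/(3/2) = (68 − 8 + 13)/(3/2) = 48.6667.
q₂(high-cost) = (68 − 21 − (1/2)·48.6667) = 22.6667.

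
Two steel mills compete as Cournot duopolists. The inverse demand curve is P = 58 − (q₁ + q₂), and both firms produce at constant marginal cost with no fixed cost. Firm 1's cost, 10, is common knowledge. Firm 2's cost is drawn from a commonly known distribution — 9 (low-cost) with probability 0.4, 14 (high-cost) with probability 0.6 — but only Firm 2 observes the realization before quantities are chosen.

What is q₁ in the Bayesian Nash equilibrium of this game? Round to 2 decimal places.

Type-c best response for Firm 2: q₂(c) = (58 − c)/2 − q₁/2.
Firm 1 maximizes expected profit; its first-order condition is 58 − 2q₁ − E[q₂] − 10 = 0.
Substituting E[q₂] and solving: E[c₂] = 12, so q₁ = (58 − 2·10 + 12)/3 = 16.6667.

16.67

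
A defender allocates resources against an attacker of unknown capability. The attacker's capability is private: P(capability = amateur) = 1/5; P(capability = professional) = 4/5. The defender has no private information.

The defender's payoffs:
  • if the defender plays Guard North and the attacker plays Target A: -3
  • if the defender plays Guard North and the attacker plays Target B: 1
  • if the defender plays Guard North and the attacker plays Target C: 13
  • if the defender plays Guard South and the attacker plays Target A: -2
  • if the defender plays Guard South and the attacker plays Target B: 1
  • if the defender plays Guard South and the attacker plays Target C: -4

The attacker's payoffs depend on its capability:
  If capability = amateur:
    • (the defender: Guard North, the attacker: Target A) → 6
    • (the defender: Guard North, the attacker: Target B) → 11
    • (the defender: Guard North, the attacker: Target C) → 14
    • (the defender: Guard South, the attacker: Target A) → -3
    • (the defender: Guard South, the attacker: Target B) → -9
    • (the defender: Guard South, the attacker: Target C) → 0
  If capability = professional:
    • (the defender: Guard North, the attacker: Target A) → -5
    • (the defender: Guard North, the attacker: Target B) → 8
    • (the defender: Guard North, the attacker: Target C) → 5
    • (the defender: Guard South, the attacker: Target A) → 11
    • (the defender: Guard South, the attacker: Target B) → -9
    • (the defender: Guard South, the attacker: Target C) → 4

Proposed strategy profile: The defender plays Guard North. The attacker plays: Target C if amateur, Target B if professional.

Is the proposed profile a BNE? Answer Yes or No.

The defender plays Guard North: E[Guard North] = 1/5·(13) + 4/5·(1) = 17/5; E[Guard South] = 0. Best-responding. ✓
The attacker (capability amateur), facing Guard North: Target A gives 6, Target B gives 11, Target C gives 14. Proposed Target C is best. ✓
The attacker (capability professional), facing Guard North: Target A gives -5, Target B gives 8, Target C gives 5. Proposed Target B is best. ✓

Yes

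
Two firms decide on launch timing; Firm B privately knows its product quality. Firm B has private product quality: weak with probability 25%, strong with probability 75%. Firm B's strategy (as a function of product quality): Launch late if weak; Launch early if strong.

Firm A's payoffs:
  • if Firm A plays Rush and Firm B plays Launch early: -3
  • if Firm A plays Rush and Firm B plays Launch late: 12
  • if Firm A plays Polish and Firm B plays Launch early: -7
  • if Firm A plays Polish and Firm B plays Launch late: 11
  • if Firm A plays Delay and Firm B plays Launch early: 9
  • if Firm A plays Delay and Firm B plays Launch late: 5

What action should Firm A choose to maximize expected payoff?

Delay

E[Rush] = 0.25·(12) + 0.75·(-3) = 0.75
E[Polish] = 0.25·(11) + 0.75·(-7) = -2.5
E[Delay] = 0.25·(5) + 0.75·(9) = 8
Best response: Delay (8 is the largest).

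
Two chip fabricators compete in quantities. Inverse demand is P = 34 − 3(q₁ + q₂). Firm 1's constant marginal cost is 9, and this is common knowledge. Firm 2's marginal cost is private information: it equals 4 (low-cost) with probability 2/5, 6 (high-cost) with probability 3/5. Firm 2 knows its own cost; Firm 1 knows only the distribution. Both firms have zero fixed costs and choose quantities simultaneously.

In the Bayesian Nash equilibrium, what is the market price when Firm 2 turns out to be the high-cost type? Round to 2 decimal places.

16.47

Firm 2 with cost c maximizes (34 − 3(q₁+q₂) − c)·q₂, giving q₂(c) = (34 − c − 3q₁)/6.
E[c₂] = 2/5·4 + 3/5·6 = 5.2
Firm 1's FOC against E[q₂] yields q₁ = (34 − 2·9 + E[c₂])/9 = (34 − 18 + 5.2)/9 = 2.35556.
q₂(high-cost) = 3.48889, so P = 34 − 3·(2.35556 + 3.48889) = 16.4667.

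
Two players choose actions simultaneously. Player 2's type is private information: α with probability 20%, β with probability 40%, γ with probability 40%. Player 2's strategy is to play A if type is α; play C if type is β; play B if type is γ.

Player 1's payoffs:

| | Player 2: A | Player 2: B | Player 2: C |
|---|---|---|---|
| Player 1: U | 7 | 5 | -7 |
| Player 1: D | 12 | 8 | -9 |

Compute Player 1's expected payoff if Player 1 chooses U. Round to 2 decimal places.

E[U] = 0.2·7 + 0.4·(-7) + 0.4·5 = 1.4 + (-2.8) + 2 = 0.6

0.60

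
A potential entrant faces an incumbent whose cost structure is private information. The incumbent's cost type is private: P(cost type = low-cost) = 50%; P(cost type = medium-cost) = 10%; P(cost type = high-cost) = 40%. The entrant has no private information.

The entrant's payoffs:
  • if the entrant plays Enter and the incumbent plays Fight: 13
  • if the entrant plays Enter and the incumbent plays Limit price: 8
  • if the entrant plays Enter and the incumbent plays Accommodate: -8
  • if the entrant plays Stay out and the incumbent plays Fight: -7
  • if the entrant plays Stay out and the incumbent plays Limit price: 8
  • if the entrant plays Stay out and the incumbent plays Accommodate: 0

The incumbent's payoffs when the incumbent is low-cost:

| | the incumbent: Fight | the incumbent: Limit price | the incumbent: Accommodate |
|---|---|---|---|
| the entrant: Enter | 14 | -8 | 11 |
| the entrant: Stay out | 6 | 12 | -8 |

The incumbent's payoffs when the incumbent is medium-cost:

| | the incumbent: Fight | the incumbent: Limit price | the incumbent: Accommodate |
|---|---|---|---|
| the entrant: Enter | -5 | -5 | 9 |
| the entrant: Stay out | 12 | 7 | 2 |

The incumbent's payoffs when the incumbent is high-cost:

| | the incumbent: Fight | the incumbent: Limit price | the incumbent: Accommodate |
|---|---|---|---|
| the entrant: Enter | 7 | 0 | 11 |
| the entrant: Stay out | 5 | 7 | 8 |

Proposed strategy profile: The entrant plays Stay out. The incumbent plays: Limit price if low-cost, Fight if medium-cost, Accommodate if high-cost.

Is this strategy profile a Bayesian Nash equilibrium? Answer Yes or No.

A profile is a BNE iff every type of every player is best-responding given beliefs about the other side.
The entrant plays Stay out: E[Stay out] = 0.5·(8) + 0.1·(-7) + 0.4·(0) = 3.3; E[Enter] = 2.1. Best-responding. ✓
The incumbent (cost type low-cost), facing Stay out: Fight gives 6, Limit price gives 12, Accommodate gives -8. Proposed Limit price is best. ✓
The incumbent (cost type medium-cost), facing Stay out: Fight gives 12, Limit price gives 7, Accommodate gives 2. Proposed Fight is best. ✓
The incumbent (cost type high-cost), facing Stay out: Fight gives 5, Limit price gives 7, Accommodate gives 8. Proposed Accommodate is best. ✓

Yes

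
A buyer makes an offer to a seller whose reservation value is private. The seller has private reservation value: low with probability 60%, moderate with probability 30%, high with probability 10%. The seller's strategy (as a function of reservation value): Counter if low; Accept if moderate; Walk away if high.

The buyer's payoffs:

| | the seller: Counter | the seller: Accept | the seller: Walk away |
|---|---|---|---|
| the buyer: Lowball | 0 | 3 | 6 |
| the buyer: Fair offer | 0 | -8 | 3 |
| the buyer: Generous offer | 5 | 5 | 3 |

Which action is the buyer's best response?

Generous offer

Compute the buyer's expected payoff for each action, taking the expectation over the seller's type.
E[Lowball] = 0.6·(0) + 0.3·(3) + 0.1·(6) = 1.5
E[Fair offer] = 0.6·(0) + 0.3·(-8) + 0.1·(3) = -2.1
E[Generous offer] = 0.6·(5) + 0.3·(5) + 0.1·(3) = 4.8
Best response: Generous offer (4.8 is the largest).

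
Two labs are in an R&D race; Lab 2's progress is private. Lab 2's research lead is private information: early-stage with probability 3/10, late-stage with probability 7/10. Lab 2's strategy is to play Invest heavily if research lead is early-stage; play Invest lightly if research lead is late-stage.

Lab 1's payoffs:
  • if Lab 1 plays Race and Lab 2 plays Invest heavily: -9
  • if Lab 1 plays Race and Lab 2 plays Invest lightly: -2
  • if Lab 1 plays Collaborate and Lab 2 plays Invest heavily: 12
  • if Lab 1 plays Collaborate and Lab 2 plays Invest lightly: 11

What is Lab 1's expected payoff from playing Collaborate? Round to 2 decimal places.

11.30

Take the expectation over Lab 2's research lead, weighting each type's action by its prior probability.
E[Collaborate] = 3/10·12 + 7/10·11 = 18/5 + 77/10 = 113/10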